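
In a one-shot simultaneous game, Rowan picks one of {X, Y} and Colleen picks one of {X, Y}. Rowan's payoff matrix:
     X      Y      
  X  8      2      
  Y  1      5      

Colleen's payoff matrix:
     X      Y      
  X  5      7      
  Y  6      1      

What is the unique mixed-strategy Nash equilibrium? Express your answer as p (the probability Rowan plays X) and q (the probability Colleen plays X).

Colleen's indifference between X and Y determines Rowan's mixing probability p:
  Colleen's payoff to X: p·5 + (1−p)·6 = -p + 6
  Colleen's payoff to Y: p·7 + (1−p)·1 = 6p + 1
  -p + 6 = 6p + 1  ⇒  -7p = -5  ⇒  p = 5/7.
In a mixed equilibrium Rowan is indifferent between X and Y; this condition fixes q.
  Rowan's expected payoff from X: q·8 + (1−q)·2 = 6q + 2
  Rowan's expected payoff from Y: q·1 + (1−q)·5 = -4q + 5
  6q + 2 = -4q + 5  ⇒  10q = 3  ⇒  q = 3/10.

p = 5/7, q = 3/10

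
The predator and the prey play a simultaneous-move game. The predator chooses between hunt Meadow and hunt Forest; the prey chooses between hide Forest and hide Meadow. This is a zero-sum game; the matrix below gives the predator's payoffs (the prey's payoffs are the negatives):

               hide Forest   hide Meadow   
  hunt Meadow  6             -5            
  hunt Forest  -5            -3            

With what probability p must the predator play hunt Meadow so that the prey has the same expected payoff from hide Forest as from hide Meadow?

p = 2/13

In a mixed equilibrium the prey is indifferent between hide Forest and hide Meadow; this condition fixes p.
  the prey's expected payoff from hide Forest: p·(-6) + (1−p)·5 = -11p + 5
  the prey's expected payoff from hide Meadow: p·5 + (1−p)·3 = 2p + 3
  -11p + 5 = 2p + 3  ⇒  -13p = -2  ⇒  p = 2/13.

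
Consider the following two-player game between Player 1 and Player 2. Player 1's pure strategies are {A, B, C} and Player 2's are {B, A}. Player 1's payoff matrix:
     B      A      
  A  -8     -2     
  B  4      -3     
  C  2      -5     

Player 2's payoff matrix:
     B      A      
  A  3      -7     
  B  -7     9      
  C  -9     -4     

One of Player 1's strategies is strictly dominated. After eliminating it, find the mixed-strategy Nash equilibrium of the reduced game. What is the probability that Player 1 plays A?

Player 1's strategy C is strictly dominated by B: 4 > 2 and -3 > -5. Eliminate C.
Set Player 2's expected payoff from B equal to that from A:
  Player 2's expected payoff from B: p·3 + (1−p)·(-7) = 10p - 7
  Player 2's expected payoff from A: p·(-7) + (1−p)·9 = -16p + 9
  10p - 7 = -16p + 9  ⇒  26p = 16  ⇒  p = 8/13.

p = 8/13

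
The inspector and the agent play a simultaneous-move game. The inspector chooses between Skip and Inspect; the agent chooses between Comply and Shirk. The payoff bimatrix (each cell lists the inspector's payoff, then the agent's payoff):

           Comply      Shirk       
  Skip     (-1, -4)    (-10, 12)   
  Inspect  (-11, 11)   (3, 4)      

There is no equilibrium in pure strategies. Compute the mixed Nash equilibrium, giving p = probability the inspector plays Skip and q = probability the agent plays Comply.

The agent's indifference between Comply and Shirk determines the inspector's mixing probability p:
  the agent's payoff to Comply: p·(-4) + (1−p)·11 = -15p + 11
  the agent's payoff to Shirk: p·12 + (1−p)·4 = 8p + 4
  -15p + 11 = 8p + 4  ⇒  -23p = -7  ⇒  p = 7/23.
For the inspector to be willing to mix, the inspector must be indifferent between Skip and Inspect, which pins down the agent's mix.
  the inspector's payoff to Skip: q·(-1) + (1−q)·(-10) = 9q - 10
  the inspector's payoff to Inspect: q·(-11) + (1−q)·3 = -14q + 3
  9q - 10 = -14q + 3  ⇒  23q = 13  ⇒  q = 13/23.

p = 7/23, q = 13/23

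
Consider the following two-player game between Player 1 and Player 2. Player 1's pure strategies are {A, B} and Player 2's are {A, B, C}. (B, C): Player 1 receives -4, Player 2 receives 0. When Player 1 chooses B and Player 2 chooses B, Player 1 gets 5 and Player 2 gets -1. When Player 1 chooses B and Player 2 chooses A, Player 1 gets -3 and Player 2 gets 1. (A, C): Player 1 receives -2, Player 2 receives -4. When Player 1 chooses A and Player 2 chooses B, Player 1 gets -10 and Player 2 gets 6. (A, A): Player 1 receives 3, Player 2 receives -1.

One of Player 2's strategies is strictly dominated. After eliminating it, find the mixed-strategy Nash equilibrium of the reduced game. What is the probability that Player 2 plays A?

Player 2's strategy C is strictly dominated by A: -1 > -4 and 1 > 0. Eliminate C.
Player 2's mix must leave Player 1 indifferent between A and B.
  Player 1's payoff from A: q·3 + (1−q)·(-10) = 13q - 10
  Player 1's payoff from B: q·(-3) + (1−q)·5 = -8q + 5
  13q - 10 = -8q + 5  ⇒  21q = 15  ⇒  q = 5/7.

q = 5/7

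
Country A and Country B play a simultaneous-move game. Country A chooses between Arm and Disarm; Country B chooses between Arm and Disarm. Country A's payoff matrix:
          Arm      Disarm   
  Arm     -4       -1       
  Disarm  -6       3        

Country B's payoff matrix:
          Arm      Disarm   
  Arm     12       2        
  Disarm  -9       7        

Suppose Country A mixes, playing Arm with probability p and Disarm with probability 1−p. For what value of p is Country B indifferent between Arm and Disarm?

Country A's mix must leave Country B indifferent between Arm and Disarm.
  Country B's expected payoff from Arm: p·12 + (1−p)·(-9) = 21p - 9
  Country B's expected payoff from Disarm: p·2 + (1−p)·7 = -5p + 7
  21p - 9 = -5p + 7  ⇒  26p = 16  ⇒  p = 8/13.

p = 8/13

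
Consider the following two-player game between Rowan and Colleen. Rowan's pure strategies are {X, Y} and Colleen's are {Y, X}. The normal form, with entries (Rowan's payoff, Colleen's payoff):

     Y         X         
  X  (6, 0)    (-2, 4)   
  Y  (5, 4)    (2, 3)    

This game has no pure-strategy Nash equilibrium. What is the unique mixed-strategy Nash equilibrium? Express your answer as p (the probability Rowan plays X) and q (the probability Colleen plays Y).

In a mixed equilibrium Colleen is indifferent between Y and X; this condition fixes p.
  Colleen's expected payoff from Y: p·0 + (1−p)·4 = -4p + 4
  Colleen's expected payoff from X: p·4 + (1−p)·3 = p + 3
  -4p + 4 = p + 3  ⇒  -5p = -1  ⇒  p = 1/5.
Colleen's mix must leave Rowan indifferent between X and Y.
  Rowan's payoff to X: q·6 + (1−q)·(-2) = 8q - 2
  Rowan's payoff to Y: q·5 + (1−q)·2 = 3q + 2
  8q - 2 = 3q + 2  ⇒  5q = 4  ⇒  q = 4/5.

p = 1/5, q = 4/5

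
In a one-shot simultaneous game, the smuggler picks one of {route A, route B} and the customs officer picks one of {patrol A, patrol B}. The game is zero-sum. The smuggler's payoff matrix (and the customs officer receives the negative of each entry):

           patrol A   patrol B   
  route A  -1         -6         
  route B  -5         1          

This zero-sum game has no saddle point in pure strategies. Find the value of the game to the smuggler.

v = -31/11

For the smuggler to be willing to mix, the smuggler must be indifferent between route A and route B, which pins down the customs officer's mix.
  the smuggler's payoff to route A: q·(-1) + (1−q)·(-6) = 5q - 6
  the smuggler's payoff to route B: q·(-5) + (1−q)·1 = -6q + 1
  5q - 6 = -6q + 1  ⇒  11q = 7  ⇒  q = 7/11.
The value is the smuggler's expected payoff against this mix (using route A): (7/11)·(-1) + (4/11)·(-6) = -31/11.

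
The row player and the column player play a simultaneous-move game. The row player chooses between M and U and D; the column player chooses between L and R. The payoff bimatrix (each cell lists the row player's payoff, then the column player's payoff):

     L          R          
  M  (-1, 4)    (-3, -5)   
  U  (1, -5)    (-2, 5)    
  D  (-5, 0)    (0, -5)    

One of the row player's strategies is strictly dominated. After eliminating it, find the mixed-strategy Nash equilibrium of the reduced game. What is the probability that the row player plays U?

The row player's strategy M is strictly dominated by U: 1 > -1 and -2 > -3. Eliminate M.
The column player's indifference between L and R determines the row player's mixing probability p:
  the column player's payoff from L: p·(-5) + (1−p)·0 = -5p
  the column player's payoff from R: p·5 + (1−p)·(-5) = 10p - 5
  -5p = 10p - 5  ⇒  -15p = -5  ⇒  p = 1/3.

p = 1/3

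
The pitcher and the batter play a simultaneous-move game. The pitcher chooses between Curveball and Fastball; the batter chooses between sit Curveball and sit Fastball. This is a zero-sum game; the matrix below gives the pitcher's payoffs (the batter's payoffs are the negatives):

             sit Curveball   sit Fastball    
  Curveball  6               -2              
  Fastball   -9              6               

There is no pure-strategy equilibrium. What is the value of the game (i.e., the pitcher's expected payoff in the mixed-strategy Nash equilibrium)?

v = 18/23

For the pitcher to be willing to mix, the pitcher must be indifferent between Curveball and Fastball, which pins down the batter's mix.
  the pitcher's payoff to Curveball: q·6 + (1−q)·(-2) = 8q - 2
  the pitcher's payoff to Fastball: q·(-9) + (1−q)·6 = -15q + 6
  8q - 2 = -15q + 6  ⇒  23q = 8  ⇒  q = 8/23.
The value is the pitcher's expected payoff against this mix (using Curveball): (8/23)·6 + (15/23)·(-2) = 18/23.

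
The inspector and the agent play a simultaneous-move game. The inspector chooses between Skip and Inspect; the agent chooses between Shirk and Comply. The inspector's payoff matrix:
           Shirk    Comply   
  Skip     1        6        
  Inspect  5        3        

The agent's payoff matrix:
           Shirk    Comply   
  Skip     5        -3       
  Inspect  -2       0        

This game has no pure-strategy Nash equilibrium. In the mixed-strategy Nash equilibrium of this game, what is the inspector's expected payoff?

For the inspector to be willing to mix, the inspector must be indifferent between Skip and Inspect, which pins down the agent's mix.
  the inspector's payoff from Skip: q·1 + (1−q)·6 = -5q + 6
  the inspector's payoff from Inspect: q·5 + (1−q)·3 = 2q + 3
  -5q + 6 = 2q + 3  ⇒  -7q = -3  ⇒  q = 3/7.
At equilibrium the inspector is indifferent across rows, so the inspector's payoff equals the payoff from Skip: (3/7)·1 + (4/7)·6 = 27/7.

27/7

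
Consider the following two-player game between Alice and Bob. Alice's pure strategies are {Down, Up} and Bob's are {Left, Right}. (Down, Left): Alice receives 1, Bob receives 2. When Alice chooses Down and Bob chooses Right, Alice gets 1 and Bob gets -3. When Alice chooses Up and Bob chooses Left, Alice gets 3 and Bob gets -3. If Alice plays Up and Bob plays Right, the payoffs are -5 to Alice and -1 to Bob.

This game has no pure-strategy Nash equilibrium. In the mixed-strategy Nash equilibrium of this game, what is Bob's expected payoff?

-11/7

For Bob to be willing to mix, Bob must be indifferent between Left and Right, which pins down Alice's mix.
  Bob's payoff to Left: p·2 + (1−p)·(-3) = 5p - 3
  Bob's payoff to Right: p·(-3) + (1−p)·(-1) = -2p - 1
  5p - 3 = -2p - 1  ⇒  7p = 2  ⇒  p = 2/7.
At equilibrium Bob is indifferent across columns, so Bob's payoff equals the payoff from Left: (2/7)·2 + (5/7)·(-3) = -11/7.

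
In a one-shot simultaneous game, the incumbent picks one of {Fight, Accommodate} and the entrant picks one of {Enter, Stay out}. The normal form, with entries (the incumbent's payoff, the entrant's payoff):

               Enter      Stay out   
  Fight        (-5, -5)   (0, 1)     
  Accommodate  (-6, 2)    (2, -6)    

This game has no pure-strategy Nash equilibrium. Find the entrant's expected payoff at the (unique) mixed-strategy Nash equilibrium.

For the entrant to be willing to mix, the entrant must be indifferent between Enter and Stay out, which pins down the incumbent's mix.
  the entrant's expected payoff from Enter: p·(-5) + (1−p)·2 = -7p + 2
  the entrant's expected payoff from Stay out: p·1 + (1−p)·(-6) = 7p - 6
  -7p + 2 = 7p - 6  ⇒  -14p = -8  ⇒  p = 4/7.
At equilibrium the entrant is indifferent across columns, so the entrant's payoff equals the payoff from Enter: (4/7)·(-5) + (3/7)·2 = -2.

-2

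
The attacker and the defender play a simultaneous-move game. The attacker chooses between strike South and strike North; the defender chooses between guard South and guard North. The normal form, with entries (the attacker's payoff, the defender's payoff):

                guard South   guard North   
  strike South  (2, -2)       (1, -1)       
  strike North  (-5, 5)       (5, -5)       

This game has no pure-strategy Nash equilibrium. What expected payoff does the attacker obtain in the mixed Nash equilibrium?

Set the attacker's expected payoff from strike South equal to that from strike North:
  the attacker's payoff from strike South: q·2 + (1−q)·1 = q + 1
  the attacker's payoff from strike North: q·(-5) + (1−q)·5 = -10q + 5
  q + 1 = -10q + 5  ⇒  11q = 4  ⇒  q = 4/11.
At equilibrium the attacker is indifferent across rows, so the attacker's payoff equals the payoff from strike South: (4/11)·2 + (7/11)·1 = 15/11.

15/11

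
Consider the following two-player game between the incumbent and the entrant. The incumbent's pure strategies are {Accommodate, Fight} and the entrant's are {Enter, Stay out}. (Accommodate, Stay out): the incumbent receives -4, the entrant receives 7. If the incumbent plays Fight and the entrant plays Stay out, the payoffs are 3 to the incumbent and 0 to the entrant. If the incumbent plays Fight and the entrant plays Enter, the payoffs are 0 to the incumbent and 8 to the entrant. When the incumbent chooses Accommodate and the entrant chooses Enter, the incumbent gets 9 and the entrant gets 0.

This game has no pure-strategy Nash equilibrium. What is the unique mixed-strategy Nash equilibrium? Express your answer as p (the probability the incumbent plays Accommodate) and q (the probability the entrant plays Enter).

p = 8/15, q = 7/16

For the entrant to be willing to mix, the entrant must be indifferent between Enter and Stay out, which pins down the incumbent's mix.
  the entrant's payoff to Enter: p·0 + (1−p)·8 = -8p + 8
  the entrant's payoff to Stay out: p·7 + (1−p)·0 = 7p
  -8p + 8 = 7p  ⇒  -15p = -8  ⇒  p = 8/15.
Set the incumbent's expected payoff from Accommodate equal to that from Fight:
  the incumbent's payoff to Accommodate: q·9 + (1−q)·(-4) = 13q - 4
  the incumbent's payoff to Fight: q·0 + (1−q)·3 = -3q + 3
  13q - 4 = -3q + 3  ⇒  16q = 7  ⇒  q = 7/16.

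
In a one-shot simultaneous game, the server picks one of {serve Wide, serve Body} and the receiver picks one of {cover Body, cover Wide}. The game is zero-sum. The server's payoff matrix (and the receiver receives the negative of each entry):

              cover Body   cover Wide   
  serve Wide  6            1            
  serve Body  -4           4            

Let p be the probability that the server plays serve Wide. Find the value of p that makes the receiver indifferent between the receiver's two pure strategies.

p = 8/13

For the receiver to be willing to mix, the receiver must be indifferent between cover Body and cover Wide, which pins down the server's mix.
  the receiver's payoff from cover Body: p·(-6) + (1−p)·4 = -10p + 4
  the receiver's payoff from cover Wide: p·(-1) + (1−p)·(-4) = 3p - 4
  -10p + 4 = 3p - 4  ⇒  -13p = -8  ⇒  p = 8/13.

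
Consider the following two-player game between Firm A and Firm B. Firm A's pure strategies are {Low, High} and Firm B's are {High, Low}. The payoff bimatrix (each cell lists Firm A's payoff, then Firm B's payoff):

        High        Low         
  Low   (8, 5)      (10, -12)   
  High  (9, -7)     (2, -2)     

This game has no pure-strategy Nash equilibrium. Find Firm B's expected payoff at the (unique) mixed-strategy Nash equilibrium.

For Firm B to be willing to mix, Firm B must be indifferent between High and Low, which pins down Firm A's mix.
  Firm B's payoff from High: p·5 + (1−p)·(-7) = 12p - 7
  Firm B's payoff from Low: p·(-12) + (1−p)·(-2) = -10p - 2
  12p - 7 = -10p - 2  ⇒  22p = 5  ⇒  p = 5/22.
At equilibrium Firm B is indifferent across columns, so Firm B's payoff equals the payoff from High: (5/22)·5 + (17/22)·(-7) = -47/11.

-47/11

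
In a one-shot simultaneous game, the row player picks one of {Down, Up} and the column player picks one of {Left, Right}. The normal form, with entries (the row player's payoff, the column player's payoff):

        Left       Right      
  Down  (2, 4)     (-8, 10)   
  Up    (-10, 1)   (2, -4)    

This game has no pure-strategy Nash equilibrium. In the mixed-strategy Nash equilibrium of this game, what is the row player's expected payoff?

In a mixed equilibrium the row player is indifferent between Down and Up; this condition fixes q.
  the row player's payoff to Down: q·2 + (1−q)·(-8) = 10q - 8
  the row player's payoff to Up: q·(-10) + (1−q)·2 = -12q + 2
  10q - 8 = -12q + 2  ⇒  22q = 10  ⇒  q = 5/11.
At equilibrium the row player is indifferent across rows, so the row player's payoff equals the payoff from Down: (5/11)·2 + (6/11)·(-8) = -38/11.

-38/11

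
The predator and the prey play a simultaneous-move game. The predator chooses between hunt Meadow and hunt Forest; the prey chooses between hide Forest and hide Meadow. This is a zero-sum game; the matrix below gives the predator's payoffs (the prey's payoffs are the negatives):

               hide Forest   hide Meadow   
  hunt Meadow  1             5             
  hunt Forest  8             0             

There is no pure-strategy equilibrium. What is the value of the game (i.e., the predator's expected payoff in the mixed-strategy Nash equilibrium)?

v = 10/3

The predator's indifference between hunt Meadow and hunt Forest determines the prey's mixing probability q:
  the predator's expected payoff from hunt Meadow: q·1 + (1−q)·5 = -4q + 5
  the predator's expected payoff from hunt Forest: q·8 + (1−q)·0 = 8q
  -4q + 5 = 8q  ⇒  -12q = -5  ⇒  q = 5/12.
The value is the predator's expected payoff against this mix (using hunt Meadow): (5/12)·1 + (7/12)·5 = 10/3.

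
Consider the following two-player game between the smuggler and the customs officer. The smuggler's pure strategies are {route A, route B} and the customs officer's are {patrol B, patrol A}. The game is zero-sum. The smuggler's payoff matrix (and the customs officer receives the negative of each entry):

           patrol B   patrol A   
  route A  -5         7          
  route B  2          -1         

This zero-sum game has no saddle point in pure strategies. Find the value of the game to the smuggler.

v = 3/5

In a mixed equilibrium the smuggler is indifferent between route A and route B; this condition fixes q.
  the smuggler's payoff to route A: q·(-5) + (1−q)·7 = -12q + 7
  the smuggler's payoff to route B: q·2 + (1−q)·(-1) = 3q - 1
  -12q + 7 = 3q - 1  ⇒  -15q = -8  ⇒  q = 8/15.
The value is the smuggler's expected payoff against this mix (using route A): (8/15)·(-5) + (7/15)·7 = 3/5.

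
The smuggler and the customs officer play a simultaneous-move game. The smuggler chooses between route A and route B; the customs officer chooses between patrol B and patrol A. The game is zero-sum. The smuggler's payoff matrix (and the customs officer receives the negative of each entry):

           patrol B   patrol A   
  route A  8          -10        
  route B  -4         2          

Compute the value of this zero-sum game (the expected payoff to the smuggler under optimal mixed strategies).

v = -1

In a mixed equilibrium the smuggler is indifferent between route A and route B; this condition fixes q.
  the smuggler's expected payoff from route A: q·8 + (1−q)·(-10) = 18q - 10
  the smuggler's expected payoff from route B: q·(-4) + (1−q)·2 = -6q + 2
  18q - 10 = -6q + 2  ⇒  24q = 12  ⇒  q = 1/2.
The value is the smuggler's expected payoff against this mix (using route A): (1/2)·8 + (1/2)·(-10) = -1.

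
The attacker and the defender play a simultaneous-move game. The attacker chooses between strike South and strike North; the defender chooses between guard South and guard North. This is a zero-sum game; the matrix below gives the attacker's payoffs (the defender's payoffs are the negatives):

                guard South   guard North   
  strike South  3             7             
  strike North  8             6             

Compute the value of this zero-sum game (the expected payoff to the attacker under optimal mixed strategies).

The attacker's indifference between strike South and strike North determines the defender's mixing probability q:
  the attacker's payoff to strike South: q·3 + (1−q)·7 = -4q + 7
  the attacker's payoff to strike North: q·8 + (1−q)·6 = 2q + 6
  -4q + 7 = 2q + 6  ⇒  -6q = -1  ⇒  q = 1/6.
The value is the attacker's expected payoff against this mix (using strike South): (1/6)·3 + (5/6)·7 = 19/3.

v = 19/3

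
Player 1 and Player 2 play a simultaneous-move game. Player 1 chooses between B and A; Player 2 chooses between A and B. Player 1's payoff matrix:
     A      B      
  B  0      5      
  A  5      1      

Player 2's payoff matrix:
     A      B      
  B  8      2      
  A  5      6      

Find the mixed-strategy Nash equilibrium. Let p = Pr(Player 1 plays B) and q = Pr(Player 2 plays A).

Player 2's indifference between A and B determines Player 1's mixing probability p:
  Player 2's payoff from A: p·8 + (1−p)·5 = 3p + 5
  Player 2's payoff from B: p·2 + (1−p)·6 = -4p + 6
  3p + 5 = -4p + 6  ⇒  7p = 1  ⇒  p = 1/7.
Player 2's mix must leave Player 1 indifferent between B and A.
  Player 1's payoff to B: q·0 + (1−q)·5 = -5q + 5
  Player 1's payoff to A: q·5 + (1−q)·1 = 4q + 1
  -5q + 5 = 4q + 1  ⇒  -9q = -4  ⇒  q = 4/9.

p = 1/7, q = 4/9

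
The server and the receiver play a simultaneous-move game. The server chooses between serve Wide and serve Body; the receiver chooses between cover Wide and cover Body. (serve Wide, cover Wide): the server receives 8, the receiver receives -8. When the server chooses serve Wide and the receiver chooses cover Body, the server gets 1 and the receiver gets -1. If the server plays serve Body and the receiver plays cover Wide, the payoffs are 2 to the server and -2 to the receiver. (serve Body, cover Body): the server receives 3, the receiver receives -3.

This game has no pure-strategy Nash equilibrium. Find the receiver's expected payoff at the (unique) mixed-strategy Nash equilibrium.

-11/4

The server's mix must leave the receiver indifferent between cover Wide and cover Body.
  the receiver's payoff from cover Wide: p·(-8) + (1−p)·(-2) = -6p - 2
  the receiver's payoff from cover Body: p·(-1) + (1−p)·(-3) = 2p - 3
  -6p - 2 = 2p - 3  ⇒  -8p = -1  ⇒  p = 1/8.
At equilibrium the receiver is indifferent across columns, so the receiver's payoff equals the payoff from cover Wide: (1/8)·(-8) + (7/8)·(-2) = -11/4.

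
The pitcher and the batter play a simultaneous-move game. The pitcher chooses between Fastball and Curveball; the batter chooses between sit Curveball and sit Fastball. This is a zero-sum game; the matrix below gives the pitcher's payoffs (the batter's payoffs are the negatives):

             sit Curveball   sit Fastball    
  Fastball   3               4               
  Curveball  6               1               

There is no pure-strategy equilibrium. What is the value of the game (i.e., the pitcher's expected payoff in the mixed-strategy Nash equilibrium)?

v = 7/2

In a mixed equilibrium the pitcher is indifferent between Fastball and Curveball; this condition fixes q.
  the pitcher's payoff from Fastball: q·3 + (1−q)·4 = -q + 4
  the pitcher's payoff from Curveball: q·6 + (1−q)·1 = 5q + 1
  -q + 4 = 5q + 1  ⇒  -6q = -3  ⇒  q = 1/2.
The value is the pitcher's expected payoff against this mix (using Fastball): (1/2)·3 + (1/2)·4 = 7/2.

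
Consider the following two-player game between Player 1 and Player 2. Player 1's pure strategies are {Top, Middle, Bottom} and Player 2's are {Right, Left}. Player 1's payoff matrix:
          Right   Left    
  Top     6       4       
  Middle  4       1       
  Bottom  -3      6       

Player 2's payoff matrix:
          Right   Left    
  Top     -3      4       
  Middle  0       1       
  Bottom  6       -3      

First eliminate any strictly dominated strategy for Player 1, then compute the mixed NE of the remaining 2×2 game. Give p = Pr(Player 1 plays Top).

Player 1's strategy Middle is strictly dominated by Top: 6 > 4 and 4 > 1. Eliminate Middle.
Player 1's mix must leave Player 2 indifferent between Right and Left.
  Player 2's expected payoff from Right: p·(-3) + (1−p)·6 = -9p + 6
  Player 2's expected payoff from Left: p·4 + (1−p)·(-3) = 7p - 3
  -9p + 6 = 7p - 3  ⇒  -16p = -9  ⇒  p = 9/16.

p = 9/16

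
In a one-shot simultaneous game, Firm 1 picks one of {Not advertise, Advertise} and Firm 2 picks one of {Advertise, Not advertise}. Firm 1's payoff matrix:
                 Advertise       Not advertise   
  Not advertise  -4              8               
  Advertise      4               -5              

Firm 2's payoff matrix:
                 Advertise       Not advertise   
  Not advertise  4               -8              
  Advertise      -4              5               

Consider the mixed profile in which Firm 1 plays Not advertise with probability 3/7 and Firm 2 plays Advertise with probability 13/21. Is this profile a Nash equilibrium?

Check Firm 2's indifference given Firm 1's mix p = 3/7:
  payoff from Advertise = -4/7; payoff from Not advertise = -4/7 — equal.
Check Firm 1's indifference given Firm 2's mix q = 13/21:
  payoff from Not advertise = 4/7; payoff from Advertise = 4/7 — equal.
Both players are indifferent, so neither can profitably deviate.

Yes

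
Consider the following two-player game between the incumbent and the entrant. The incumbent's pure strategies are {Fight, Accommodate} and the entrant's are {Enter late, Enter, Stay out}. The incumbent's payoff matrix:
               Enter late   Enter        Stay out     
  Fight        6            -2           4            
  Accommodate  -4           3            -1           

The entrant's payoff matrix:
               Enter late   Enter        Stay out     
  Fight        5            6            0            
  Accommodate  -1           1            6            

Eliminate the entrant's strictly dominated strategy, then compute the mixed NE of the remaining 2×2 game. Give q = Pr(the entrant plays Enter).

q = 1/2

The entrant's strategy Enter late is strictly dominated by Enter: 6 > 5 and 1 > -1. Eliminate Enter late.
The incumbent's indifference between Fight and Accommodate determines the entrant's mixing probability q:
  the incumbent's expected payoff from Fight: q·(-2) + (1−q)·4 = -6q + 4
  the incumbent's expected payoff from Accommodate: q·3 + (1−q)·(-1) = 4q - 1
  -6q + 4 = 4q - 1  ⇒  -10q = -5  ⇒  q = 1/2.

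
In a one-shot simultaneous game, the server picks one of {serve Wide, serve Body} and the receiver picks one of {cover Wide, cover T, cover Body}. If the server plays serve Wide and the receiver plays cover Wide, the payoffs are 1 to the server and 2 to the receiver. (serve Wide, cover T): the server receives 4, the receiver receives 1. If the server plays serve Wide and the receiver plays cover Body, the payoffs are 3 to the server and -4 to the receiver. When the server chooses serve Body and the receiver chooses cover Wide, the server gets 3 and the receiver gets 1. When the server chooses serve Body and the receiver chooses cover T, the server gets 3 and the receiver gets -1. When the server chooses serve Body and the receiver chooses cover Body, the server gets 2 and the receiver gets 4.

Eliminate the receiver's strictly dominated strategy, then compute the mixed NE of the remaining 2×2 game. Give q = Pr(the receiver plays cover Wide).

q = 1/3

The receiver's strategy cover T is strictly dominated by cover Wide: 2 > 1 and 1 > -1. Eliminate cover T.
The server's indifference between serve Wide and serve Body determines the receiver's mixing probability q:
  the server's payoff to serve Wide: q·1 + (1−q)·3 = -2q + 3
  the server's payoff to serve Body: q·3 + (1−q)·2 = q + 2
  -2q + 3 = q + 2  ⇒  -3q = -1  ⇒  q = 1/3.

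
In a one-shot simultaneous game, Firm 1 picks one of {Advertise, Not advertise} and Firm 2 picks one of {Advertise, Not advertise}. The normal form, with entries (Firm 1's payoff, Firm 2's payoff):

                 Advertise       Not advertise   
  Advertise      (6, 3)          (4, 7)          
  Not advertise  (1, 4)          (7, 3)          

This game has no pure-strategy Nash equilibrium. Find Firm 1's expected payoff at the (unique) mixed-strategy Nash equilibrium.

In a mixed equilibrium Firm 1 is indifferent between Advertise and Not advertise; this condition fixes q.
  Firm 1's payoff to Advertise: q·6 + (1−q)·4 = 2q + 4
  Firm 1's payoff to Not advertise: q·1 + (1−q)·7 = -6q + 7
  2q + 4 = -6q + 7  ⇒  8q = 3  ⇒  q = 3/8.
At equilibrium Firm 1 is indifferent across rows, so Firm 1's payoff equals the payoff from Advertise: (3/8)·6 + (5/8)·4 = 19/4.

19/4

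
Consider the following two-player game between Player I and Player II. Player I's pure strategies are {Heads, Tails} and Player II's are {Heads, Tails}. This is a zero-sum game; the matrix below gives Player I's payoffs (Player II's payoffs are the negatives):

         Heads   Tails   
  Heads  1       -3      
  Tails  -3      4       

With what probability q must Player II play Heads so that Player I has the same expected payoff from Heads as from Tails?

q = 7/11

Player II's mix must leave Player I indifferent between Heads and Tails.
  Player I's payoff from Heads: q·1 + (1−q)·(-3) = 4q - 3
  Player I's payoff from Tails: q·(-3) + (1−q)·4 = -7q + 4
  4q - 3 = -7q + 4  ⇒  11q = 7  ⇒  q = 7/11.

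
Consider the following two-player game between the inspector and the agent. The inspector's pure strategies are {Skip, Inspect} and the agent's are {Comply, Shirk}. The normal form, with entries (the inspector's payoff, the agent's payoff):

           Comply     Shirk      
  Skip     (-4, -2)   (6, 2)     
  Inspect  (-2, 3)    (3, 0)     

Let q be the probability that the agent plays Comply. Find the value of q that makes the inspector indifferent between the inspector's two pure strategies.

Set the inspector's expected payoff from Skip equal to that from Inspect:
  the inspector's expected payoff from Skip: q·(-4) + (1−q)·6 = -10q + 6
  the inspector's expected payoff from Inspect: q·(-2) + (1−q)·3 = -5q + 3
  -10q + 6 = -5q + 3  ⇒  -5q = -3  ⇒  q = 3/5.

q = 3/5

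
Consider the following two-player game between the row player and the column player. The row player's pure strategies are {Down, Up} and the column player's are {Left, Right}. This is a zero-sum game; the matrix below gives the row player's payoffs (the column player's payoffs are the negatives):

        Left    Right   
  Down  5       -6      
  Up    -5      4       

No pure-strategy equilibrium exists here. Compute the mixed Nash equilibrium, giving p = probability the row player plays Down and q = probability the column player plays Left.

p = 9/20, q = 1/2

The row player's mix must leave the column player indifferent between Left and Right.
  the column player's payoff from Left: p·(-5) + (1−p)·5 = -10p + 5
  the column player's payoff from Right: p·6 + (1−p)·(-4) = 10p - 4
  -10p + 5 = 10p - 4  ⇒  -20p = -9  ⇒  p = 9/20.
In a mixed equilibrium the row player is indifferent between Down and Up; this condition fixes q.
  the row player's expected payoff from Down: q·5 + (1−q)·(-6) = 11q - 6
  the row player's expected payoff from Up: q·(-5) + (1−q)·4 = -9q + 4
  11q - 6 = -9q + 4  ⇒  20q = 10  ⇒  q = 1/2.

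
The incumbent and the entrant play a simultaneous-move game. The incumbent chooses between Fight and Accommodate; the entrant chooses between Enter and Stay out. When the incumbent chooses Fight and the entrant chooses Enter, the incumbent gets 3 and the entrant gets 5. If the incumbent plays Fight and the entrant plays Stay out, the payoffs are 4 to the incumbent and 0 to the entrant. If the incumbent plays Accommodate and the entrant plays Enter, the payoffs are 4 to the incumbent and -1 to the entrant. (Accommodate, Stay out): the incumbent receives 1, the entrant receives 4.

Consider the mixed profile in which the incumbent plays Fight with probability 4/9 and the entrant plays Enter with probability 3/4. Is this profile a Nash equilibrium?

Given the incumbent's mix p = 4/9, the entrant's payoff from Enter is 5/3 but from Stay out is 20/9. The entrant strictly prefers Stay out, so the entrant would not mix.
So the proposed profile is not a Nash equilibrium.

No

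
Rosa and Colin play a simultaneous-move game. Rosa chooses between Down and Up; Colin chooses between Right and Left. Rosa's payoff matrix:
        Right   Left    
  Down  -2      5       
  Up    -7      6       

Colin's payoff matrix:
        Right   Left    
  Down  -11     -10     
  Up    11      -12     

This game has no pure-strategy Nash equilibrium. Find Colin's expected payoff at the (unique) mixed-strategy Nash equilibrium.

-121/12

For Colin to be willing to mix, Colin must be indifferent between Right and Left, which pins down Rosa's mix.
  Colin's payoff to Right: p·(-11) + (1−p)·11 = -22p + 11
  Colin's payoff to Left: p·(-10) + (1−p)·(-12) = 2p - 12
  -22p + 11 = 2p - 12  ⇒  -24p = -23  ⇒  p = 23/24.
At equilibrium Colin is indifferent across columns, so Colin's payoff equals the payoff from Right: (23/24)·(-11) + (1/24)·11 = -121/12.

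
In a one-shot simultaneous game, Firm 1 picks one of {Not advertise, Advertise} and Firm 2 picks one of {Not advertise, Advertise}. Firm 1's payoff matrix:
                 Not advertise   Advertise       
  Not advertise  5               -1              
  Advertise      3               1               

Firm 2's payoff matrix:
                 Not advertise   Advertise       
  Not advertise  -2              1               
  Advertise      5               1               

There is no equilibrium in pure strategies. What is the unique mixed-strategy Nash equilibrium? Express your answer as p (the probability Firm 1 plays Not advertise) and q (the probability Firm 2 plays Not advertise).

p = 4/7, q = 1/2

For Firm 2 to be willing to mix, Firm 2 must be indifferent between Not advertise and Advertise, which pins down Firm 1's mix.
  Firm 2's expected payoff from Not advertise: p·(-2) + (1−p)·5 = -7p + 5
  Firm 2's expected payoff from Advertise: p·1 + (1−p)·1 = 1
  -7p + 5 = 1  ⇒  -7p = -4  ⇒  p = 4/7.
Firm 2's mix must leave Firm 1 indifferent between Not advertise and Advertise.
  Firm 1's expected payoff from Not advertise: q·5 + (1−q)·(-1) = 6q - 1
  Firm 1's expected payoff from Advertise: q·3 + (1−q)·1 = 2q + 1
  6q - 1 = 2q + 1  ⇒  4q = 2  ⇒  q = 1/2.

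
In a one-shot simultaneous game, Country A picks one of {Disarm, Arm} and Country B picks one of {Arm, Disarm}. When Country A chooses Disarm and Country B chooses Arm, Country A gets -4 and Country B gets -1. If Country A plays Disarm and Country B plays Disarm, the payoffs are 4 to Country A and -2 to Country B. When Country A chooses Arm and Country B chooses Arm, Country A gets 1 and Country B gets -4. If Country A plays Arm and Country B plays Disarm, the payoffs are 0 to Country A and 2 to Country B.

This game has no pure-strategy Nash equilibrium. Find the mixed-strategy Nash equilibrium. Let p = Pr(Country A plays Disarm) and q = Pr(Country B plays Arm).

Set Country B's expected payoff from Arm equal to that from Disarm:
  Country B's payoff from Arm: p·(-1) + (1−p)·(-4) = 3p - 4
  Country B's payoff from Disarm: p·(-2) + (1−p)·2 = -4p + 2
  3p - 4 = -4p + 2  ⇒  7p = 6  ⇒  p = 6/7.
Country A's indifference between Disarm and Arm determines Country B's mixing probability q:
  Country A's payoff to Disarm: q·(-4) + (1−q)·4 = -8q + 4
  Country A's payoff to Arm: q·1 + (1−q)·0 = q
  -8q + 4 = q  ⇒  -9q = -4  ⇒  q = 4/9.

p = 6/7, q = 4/9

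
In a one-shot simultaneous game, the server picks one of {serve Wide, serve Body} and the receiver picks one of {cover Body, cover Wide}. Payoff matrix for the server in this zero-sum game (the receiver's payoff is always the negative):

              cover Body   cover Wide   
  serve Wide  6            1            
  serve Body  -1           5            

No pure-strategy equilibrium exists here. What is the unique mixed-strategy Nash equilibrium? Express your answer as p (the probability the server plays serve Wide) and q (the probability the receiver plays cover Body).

For the receiver to be willing to mix, the receiver must be indifferent between cover Body and cover Wide, which pins down the server's mix.
  the receiver's expected payoff from cover Body: p·(-6) + (1−p)·1 = -7p + 1
  the receiver's expected payoff from cover Wide: p·(-1) + (1−p)·(-5) = 4p - 5
  -7p + 1 = 4p - 5  ⇒  -11p = -6  ⇒  p = 6/11.
The receiver's mix must leave the server indifferent between serve Wide and serve Body.
  the server's payoff from serve Wide: q·6 + (1−q)·1 = 5q + 1
  the server's payoff from serve Body: q·(-1) + (1−q)·5 = -6q + 5
  5q + 1 = -6q + 5  ⇒  11q = 4  ⇒  q = 4/11.

p = 6/11, q = 4/11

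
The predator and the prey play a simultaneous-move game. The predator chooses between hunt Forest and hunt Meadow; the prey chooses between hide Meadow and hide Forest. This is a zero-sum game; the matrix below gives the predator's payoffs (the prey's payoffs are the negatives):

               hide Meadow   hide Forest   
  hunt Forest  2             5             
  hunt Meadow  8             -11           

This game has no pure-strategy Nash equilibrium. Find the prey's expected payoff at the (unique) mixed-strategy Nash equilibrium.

The predator's mix must leave the prey indifferent between hide Meadow and hide Forest.
  the prey's payoff to hide Meadow: p·(-2) + (1−p)·(-8) = 6p - 8
  the prey's payoff to hide Forest: p·(-5) + (1−p)·11 = -16p + 11
  6p - 8 = -16p + 11  ⇒  22p = 19  ⇒  p = 19/22.
At equilibrium the prey is indifferent across columns, so the prey's payoff equals the payoff from hide Meadow: (19/22)·(-2) + (3/22)·(-8) = -31/11.

-31/11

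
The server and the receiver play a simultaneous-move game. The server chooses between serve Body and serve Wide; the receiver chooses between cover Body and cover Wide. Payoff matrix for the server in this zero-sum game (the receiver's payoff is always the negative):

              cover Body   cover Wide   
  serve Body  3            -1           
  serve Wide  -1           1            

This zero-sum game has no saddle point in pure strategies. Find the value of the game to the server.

v = 1/3

For the server to be willing to mix, the server must be indifferent between serve Body and serve Wide, which pins down the receiver's mix.
  the server's payoff from serve Body: q·3 + (1−q)·(-1) = 4q - 1
  the server's payoff from serve Wide: q·(-1) + (1−q)·1 = -2q + 1
  4q - 1 = -2q + 1  ⇒  6q = 2  ⇒  q = 1/3.
The value is the server's expected payoff against this mix (using serve Body): (1/3)·3 + (2/3)·(-1) = 1/3.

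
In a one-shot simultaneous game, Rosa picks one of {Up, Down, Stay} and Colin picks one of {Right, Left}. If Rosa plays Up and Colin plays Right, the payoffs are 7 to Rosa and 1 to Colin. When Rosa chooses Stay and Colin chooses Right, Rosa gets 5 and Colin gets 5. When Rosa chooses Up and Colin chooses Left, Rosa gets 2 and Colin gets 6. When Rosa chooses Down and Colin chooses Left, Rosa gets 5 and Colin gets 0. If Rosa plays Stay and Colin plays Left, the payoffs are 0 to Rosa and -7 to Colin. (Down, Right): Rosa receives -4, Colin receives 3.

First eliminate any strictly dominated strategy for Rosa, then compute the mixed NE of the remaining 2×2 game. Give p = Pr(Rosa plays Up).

Rosa's strategy Stay is strictly dominated by Up: 7 > 5 and 2 > 0. Eliminate Stay.
In a mixed equilibrium Colin is indifferent between Right and Left; this condition fixes p.
  Colin's expected payoff from Right: p·1 + (1−p)·3 = -2p + 3
  Colin's expected payoff from Left: p·6 + (1−p)·0 = 6p
  -2p + 3 = 6p  ⇒  -8p = -3  ⇒  p = 3/8.

p = 3/8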